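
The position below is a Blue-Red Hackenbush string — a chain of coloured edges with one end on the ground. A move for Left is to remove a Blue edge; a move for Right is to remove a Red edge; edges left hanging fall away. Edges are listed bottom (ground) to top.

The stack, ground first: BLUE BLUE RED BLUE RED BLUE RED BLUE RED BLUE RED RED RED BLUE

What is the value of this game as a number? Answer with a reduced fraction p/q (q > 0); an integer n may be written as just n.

Recurse on prefixes of the 14-edge string BLUE BLUE RED BLUE RED BLUE RED BLUE RED BLUE RED RED RED BLUE:
val(B) = { 0 | none } ⇒ 1
val(BB) = { 0 1 | none } ⇒ 2
val(BBR) = { 0 1 | 2 } ⇒ 3/2
val(BBRB) = { 0 1 3/2 | 2 } ⇒ 7/4
val(BBRBR) = { 0 1 3/2 | 7/4 2 } ⇒ 13/8
val(BBRBRB) = { 0 1 3/2 13/8 | 7/4 2 } ⇒ 27/16
val(BBRBRBR) = { 0 1 3/2 13/8 | 27/16 7/4 2 } ⇒ 53/32
val(BBRBRBRB) = { 0 1 3/2 13/8 53/32 | 27/16 7/4 2 } ⇒ 107/64
val(BBRBRBRBR) = { 0 1 3/2 13/8 53/32 | 107/64 27/16 7/4 2 } ⇒ 213/128
val(BBRBRBRBRB) = { 0 1 3/2 13/8 53/32 213/128 | 107/64 27/16 7/4 2 } ⇒ 427/256
val(BBRBRBRBRBR) = { 0 1 3/2 13/8 53/32 213/128 | 427/256 107/64 27/16 7/4 2 } ⇒ 853/512
val(BBRBRBRBRBRR) = { 0 1 3/2 13/8 53/32 213/128 | 853/512 427/256 107/64 27/16 7/4 2 } ⇒ 1705/1024
val(BBRBRBRBRBRRR) = { 0 1 3/2 13/8 53/32 213/128 | 1705/1024 853/512 427/256 107/64 27/16 7/4 2 } ⇒ 3409/2048
val(BBRBRBRBRBRRRB) = { 0 1 3/2 13/8 53/32 213/128 3409/2048 | 1705/1024 853/512 427/256 107/64 27/16 7/4 2 } ⇒ 6819/4096

6819/4096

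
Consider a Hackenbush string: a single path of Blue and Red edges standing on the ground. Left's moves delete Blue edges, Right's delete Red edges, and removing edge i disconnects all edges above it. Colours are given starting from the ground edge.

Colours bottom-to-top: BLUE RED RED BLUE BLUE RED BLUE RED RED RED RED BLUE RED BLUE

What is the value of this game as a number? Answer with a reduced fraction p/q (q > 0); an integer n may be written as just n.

3339/8192

step 1: add BLUE to get B; options L={ 0 } R={ (no moves) } gives 1
step 2: add RED to get BR; options L={ 0 } R={ 1 } gives 1/2
step 3: add RED to get BRR; options L={ 0 } R={ 1/2,1 } gives 1/4
step 4: add BLUE to get BRRB; options L={ 0,1/4 } R={ 1/2,1 } gives 3/8
step 5: add BLUE to get BRRBB; options L={ 0,1/4,3/8 } R={ 1/2,1 } gives 7/16
step 6: add RED to get BRRBBR; options L={ 0,1/4,3/8 } R={ 7/16,1/2,1 } gives 13/32
step 7: add BLUE to get BRRBBRB; options L={ 0,1/4,3/8,13/32 } R={ 7/16,1/2,1 } gives 27/64
step 8: add RED to get BRRBBRBR; options L={ 0,1/4,3/8,13/32 } R={ 27/64,7/16,1/2,1 } gives 53/128
step 9: add RED to get BRRBBRBRR; options L={ 0,1/4,3/8,13/32 } R={ 53/128,27/64,7/16,1/2,1 } gives 105/256
step 10: add RED to get BRRBBRBRRR; options L={ 0,1/4,3/8,13/32 } R={ 105/256,53/128,27/64,7/16,1/2,1 } gives 209/512
step 11: add RED to get BRRBBRBRRRR; options L={ 0,1/4,3/8,13/32 } R={ 209/512,105/256,53/128,27/64,7/16,1/2,1 } gives 417/1024
step 12: add BLUE to get BRRBBRBRRRRB; options L={ 0,1/4,3/8,13/32,417/1024 } R={ 209/512,105/256,53/128,27/64,7/16,1/2,1 } gives 835/2048
step 13: add RED to get BRRBBRBRRRRBR; options L={ 0,1/4,3/8,13/32,417/1024 } R={ 835/2048,209/512,105/256,53/128,27/64,7/16,1/2,1 } gives 1669/4096
step 14: add BLUE to get BRRBBRBRRRRBRB; options L={ 0,1/4,3/8,13/32,417/1024,1669/4096 } R={ 835/2048,209/512,105/256,53/128,27/64,7/16,1/2,1 } gives 3339/8192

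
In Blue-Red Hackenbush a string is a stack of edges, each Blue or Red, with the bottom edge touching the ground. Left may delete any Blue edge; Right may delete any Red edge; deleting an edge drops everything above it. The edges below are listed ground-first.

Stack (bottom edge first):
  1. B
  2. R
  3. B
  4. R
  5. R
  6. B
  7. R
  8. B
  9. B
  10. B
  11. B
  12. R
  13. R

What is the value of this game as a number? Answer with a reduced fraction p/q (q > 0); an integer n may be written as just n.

2425/4096

Prefix values for B R B R R B R B B B B R R via {L|R} + simplicity:
val(B) = { 0 | — } → 1
val(BR) = { 0 | 1 } → 1/2
val(BRB) = { 0 1/2 | 1 } → 3/4
val(BRBR) = { 0 1/2 | 3/4 1 } → 5/8
val(BRBRR) = { 0 1/2 | 5/8 3/4 1 } → 9/16
val(BRBRRB) = { 0 1/2 9/16 | 5/8 3/4 1 } → 19/32
val(BRBRRBR) = { 0 1/2 9/16 | 19/32 5/8 3/4 1 } → 37/64
val(BRBRRBRB) = { 0 1/2 9/16 37/64 | 19/32 5/8 3/4 1 } → 75/128
val(BRBRRBRBB) = { 0 1/2 9/16 37/64 75/128 | 19/32 5/8 3/4 1 } → 151/256
val(BRBRRBRBBB) = { 0 1/2 9/16 37/64 75/128 151/256 | 19/32 5/8 3/4 1 } → 303/512
val(BRBRRBRBBBB) = { 0 1/2 9/16 37/64 75/128 151/256 303/512 | 19/32 5/8 3/4 1 } → 607/1024
val(BRBRRBRBBBBR) = { 0 1/2 9/16 37/64 75/128 151/256 303/512 | 607/1024 19/32 5/8 3/4 1 } → 1213/2048
val(BRBRRBRBBBBRR) = { 0 1/2 9/16 37/64 75/128 151/256 303/512 | 1213/2048 607/1024 19/32 5/8 3/4 1 } → 2425/4096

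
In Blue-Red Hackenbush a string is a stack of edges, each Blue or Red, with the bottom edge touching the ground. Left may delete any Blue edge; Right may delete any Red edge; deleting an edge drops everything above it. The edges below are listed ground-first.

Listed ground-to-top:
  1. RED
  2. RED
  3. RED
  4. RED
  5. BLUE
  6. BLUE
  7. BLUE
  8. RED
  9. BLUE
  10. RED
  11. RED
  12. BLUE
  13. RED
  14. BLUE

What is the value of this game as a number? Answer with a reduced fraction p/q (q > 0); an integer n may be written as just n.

-3253/1024

edge 1 of 14 (RED): { none | 0 } so -1
edge 2 of 14 (RED): { none | -1; 0 } so -2
edge 3 of 14 (RED): { none | -2; -1; 0 } so -3
edge 4 of 14 (RED): { none | -3; -2; -1; 0 } so -4
edge 5 of 14 (BLUE): { -4 | -3; -2; -1; 0 } so -7/2
edge 6 of 14 (BLUE): { -4; -7/2 | -3; -2; -1; 0 } so -13/4
edge 7 of 14 (BLUE): { -4; -7/2; -13/4 | -3; -2; -1; 0 } so -25/8
edge 8 of 14 (RED): { -4; -7/2; -13/4 | -25/8; -3; -2; -1; 0 } so -51/16
edge 9 of 14 (BLUE): { -4; -7/2; -13/4; -51/16 | -25/8; -3; -2; -1; 0 } so -101/32
edge 10 of 14 (RED): { -4; -7/2; -13/4; -51/16 | -101/32; -25/8; -3; -2; -1; 0 } so -203/64
edge 11 of 14 (RED): { -4; -7/2; -13/4; -51/16 | -203/64; -101/32; -25/8; -3; -2; -1; 0 } so -407/128
edge 12 of 14 (BLUE): { -4; -7/2; -13/4; -51/16; -407/128 | -203/64; -101/32; -25/8; -3; -2; -1; 0 } so -813/256
edge 13 of 14 (RED): { -4; -7/2; -13/4; -51/16; -407/128 | -813/256; -203/64; -101/32; -25/8; -3; -2; -1; 0 } so -1627/512
edge 14 of 14 (BLUE): { -4; -7/2; -13/4; -51/16; -407/128; -1627/512 | -813/256; -203/64; -101/32; -25/8; -3; -2; -1; 0 } so -3253/1024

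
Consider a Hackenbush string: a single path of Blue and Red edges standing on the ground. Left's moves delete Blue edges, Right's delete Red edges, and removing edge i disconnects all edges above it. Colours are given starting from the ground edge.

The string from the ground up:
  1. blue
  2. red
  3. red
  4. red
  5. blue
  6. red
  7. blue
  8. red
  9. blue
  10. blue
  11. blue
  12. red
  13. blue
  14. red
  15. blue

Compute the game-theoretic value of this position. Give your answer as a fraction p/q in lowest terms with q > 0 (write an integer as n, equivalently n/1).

b: Left { 0 }, Right { none } => simplest 1
br: Left { 0 }, Right { 1 } => simplest 1/2
brr: Left { 0 }, Right { 1/2 1 } => simplest 1/4
brrr: Left { 0 }, Right { 1/4 1/2 1 } => simplest 1/8
brrrb: Left { 0 1/8 }, Right { 1/4 1/2 1 } => simplest 3/16
brrrbr: Left { 0 1/8 }, Right { 3/16 1/4 1/2 1 } => simplest 5/32
brrrbrb: Left { 0 1/8 5/32 }, Right { 3/16 1/4 1/2 1 } => simplest 11/64
brrrbrbr: Left { 0 1/8 5/32 }, Right { 11/64 3/16 1/4 1/2 1 } => simplest 21/128
brrrbrbrb: Left { 0 1/8 5/32 21/128 }, Right { 11/64 3/16 1/4 1/2 1 } => simplest 43/256
brrrbrbrbb: Left { 0 1/8 5/32 21/128 43/256 }, Right { 11/64 3/16 1/4 1/2 1 } => simplest 87/512
brrrbrbrbbb: Left { 0 1/8 5/32 21/128 43/256 87/512 }, Right { 11/64 3/16 1/4 1/2 1 } => simplest 175/1024
brrrbrbrbbbr: Left { 0 1/8 5/32 21/128 43/256 87/512 }, Right { 175/1024 11/64 3/16 1/4 1/2 1 } => simplest 349/2048
brrrbrbrbbbrb: Left { 0 1/8 5/32 21/128 43/256 87/512 349/2048 }, Right { 175/1024 11/64 3/16 1/4 1/2 1 } => simplest 699/4096
brrrbrbrbbbrbr: Left { 0 1/8 5/32 21/128 43/256 87/512 349/2048 }, Right { 699/4096 175/1024 11/64 3/16 1/4 1/2 1 } => simplest 1397/8192
brrrbrbrbbbrbrb: Left { 0 1/8 5/32 21/128 43/256 87/512 349/2048 1397/8192 }, Right { 699/4096 175/1024 11/64 3/16 1/4 1/2 1 } => simplest 2795/16384

2795/16384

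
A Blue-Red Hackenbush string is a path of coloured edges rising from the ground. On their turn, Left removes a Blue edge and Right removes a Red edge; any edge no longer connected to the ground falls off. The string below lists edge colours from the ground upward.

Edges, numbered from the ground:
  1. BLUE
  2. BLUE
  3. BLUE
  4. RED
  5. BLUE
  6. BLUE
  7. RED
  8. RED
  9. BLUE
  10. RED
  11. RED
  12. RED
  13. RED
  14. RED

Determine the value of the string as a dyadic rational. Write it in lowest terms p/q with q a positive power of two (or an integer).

5697/2048

1 of 14 · B · max L 0 · min R +∞ = 1
2 of 14 · BB · max L 1 · min R +∞ = 2
3 of 14 · BBB · max L 2 · min R +∞ = 3
4 of 14 · BBBR · max L 2 · min R 3 = 5/2
5 of 14 · BBBRB · max L 5/2 · min R 3 = 11/4
6 of 14 · BBBRBB · max L 11/4 · min R 3 = 23/8
7 of 14 · BBBRBBR · max L 11/4 · min R 23/8 = 45/16
8 of 14 · BBBRBBRR · max L 11/4 · min R 45/16 = 89/32
9 of 14 · BBBRBBRRB · max L 89/32 · min R 45/16 = 179/64
10 of 14 · BBBRBBRRBR · max L 89/32 · min R 179/64 = 357/128
11 of 14 · BBBRBBRRBRR · max L 89/32 · min R 357/128 = 713/256
12 of 14 · BBBRBBRRBRRR · max L 89/32 · min R 713/256 = 1425/512
13 of 14 · BBBRBBRRBRRRR · max L 89/32 · min R 1425/512 = 2849/1024
14 of 14 · BBBRBBRRBRRRRR · max L 89/32 · min R 2849/1024 = 5697/2048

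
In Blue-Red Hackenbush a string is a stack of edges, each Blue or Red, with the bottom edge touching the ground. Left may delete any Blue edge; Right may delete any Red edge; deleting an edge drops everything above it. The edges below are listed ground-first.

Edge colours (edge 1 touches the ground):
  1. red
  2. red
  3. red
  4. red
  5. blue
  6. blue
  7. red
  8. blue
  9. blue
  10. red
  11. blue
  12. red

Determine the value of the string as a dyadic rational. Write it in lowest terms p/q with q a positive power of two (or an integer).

Prefix values for red red red red blue blue red blue blue red blue red via {L|R} + simplicity:
step 1: add red to get r; options L={ (no moves) } R={ 0 } = -1
step 2: add red to get rr; options L={ (no moves) } R={ -1, 0 } = -2
step 3: add red to get rrr; options L={ (no moves) } R={ -2, -1, 0 } = -3
step 4: add red to get rrrr; options L={ (no moves) } R={ -3, -2, -1, 0 } = -4
step 5: add blue to get rrrrb; options L={ -4 } R={ -3, -2, -1, 0 } = -7/2
step 6: add blue to get rrrrbb; options L={ -4, -7/2 } R={ -3, -2, -1, 0 } = -13/4
step 7: add red to get rrrrbbr; options L={ -4, -7/2 } R={ -13/4, -3, -2, -1, 0 } = -27/8
step 8: add blue to get rrrrbbrb; options L={ -4, -7/2, -27/8 } R={ -13/4, -3, -2, -1, 0 } = -53/16
step 9: add blue to get rrrrbbrbb; options L={ -4, -7/2, -27/8, -53/16 } R={ -13/4, -3, -2, -1, 0 } = -105/32
step 10: add red to get rrrrbbrbbr; options L={ -4, -7/2, -27/8, -53/16 } R={ -105/32, -13/4, -3, -2, -1, 0 } = -211/64
step 11: add blue to get rrrrbbrbbrb; options L={ -4, -7/2, -27/8, -53/16, -211/64 } R={ -105/32, -13/4, -3, -2, -1, 0 } = -421/128
step 12: add red to get rrrrbbrbbrbr; options L={ -4, -7/2, -27/8, -53/16, -211/64 } R={ -421/128, -105/32, -13/4, -3, -2, -1, 0 } = -843/256

-843/256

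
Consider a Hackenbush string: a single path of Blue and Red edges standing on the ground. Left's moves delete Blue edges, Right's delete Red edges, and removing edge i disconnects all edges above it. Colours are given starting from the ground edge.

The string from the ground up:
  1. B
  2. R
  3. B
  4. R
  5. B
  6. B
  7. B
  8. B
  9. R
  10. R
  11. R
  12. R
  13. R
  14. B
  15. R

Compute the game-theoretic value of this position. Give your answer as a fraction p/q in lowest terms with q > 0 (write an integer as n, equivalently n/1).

12037/16384

v(B) = { 0 | ∅ } => 1
v(BR) = { 0 | 1 } => 1/2
v(BRB) = { 0 1/2 | 1 } => 3/4
v(BRBR) = { 0 1/2 | 3/4 1 } => 5/8
v(BRBRB) = { 0 1/2 5/8 | 3/4 1 } => 11/16
v(BRBRBB) = { 0 1/2 5/8 11/16 | 3/4 1 } => 23/32
v(BRBRBBB) = { 0 1/2 5/8 11/16 23/32 | 3/4 1 } => 47/64
v(BRBRBBBB) = { 0 1/2 5/8 11/16 23/32 47/64 | 3/4 1 } => 95/128
v(BRBRBBBBR) = { 0 1/2 5/8 11/16 23/32 47/64 | 95/128 3/4 1 } => 189/256
v(BRBRBBBBRR) = { 0 1/2 5/8 11/16 23/32 47/64 | 189/256 95/128 3/4 1 } => 377/512
v(BRBRBBBBRRR) = { 0 1/2 5/8 11/16 23/32 47/64 | 377/512 189/256 95/128 3/4 1 } => 753/1024
v(BRBRBBBBRRRR) = { 0 1/2 5/8 11/16 23/32 47/64 | 753/1024 377/512 189/256 95/128 3/4 1 } => 1505/2048
v(BRBRBBBBRRRRR) = { 0 1/2 5/8 11/16 23/32 47/64 | 1505/2048 753/1024 377/512 189/256 95/128 3/4 1 } => 3009/4096
v(BRBRBBBBRRRRRB) = { 0 1/2 5/8 11/16 23/32 47/64 3009/4096 | 1505/2048 753/1024 377/512 189/256 95/128 3/4 1 } => 6019/8192
v(BRBRBBBBRRRRRBR) = { 0 1/2 5/8 11/16 23/32 47/64 3009/4096 | 6019/8192 1505/2048 753/1024 377/512 189/256 95/128 3/4 1 } => 12037/16384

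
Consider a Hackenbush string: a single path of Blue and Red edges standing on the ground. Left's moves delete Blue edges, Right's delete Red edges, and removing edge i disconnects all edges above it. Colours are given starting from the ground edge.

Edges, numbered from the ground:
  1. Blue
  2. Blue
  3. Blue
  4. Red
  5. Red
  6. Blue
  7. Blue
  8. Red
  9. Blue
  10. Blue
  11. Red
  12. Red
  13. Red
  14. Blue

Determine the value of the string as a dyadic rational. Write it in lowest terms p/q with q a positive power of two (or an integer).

4963/2048

Build v(s[:k]) for k = 1..14, string s = Blue Blue Blue Red Red Blue Blue Red Blue Blue Red Red Red Blue.
step 1: add Blue to get B; options L={ 0 } R={  } = 1
step 2: add Blue to get BB; options L={ 0 1 } R={  } = 2
step 3: add Blue to get BBB; options L={ 0 1 2 } R={  } = 3
step 4: add Red to get BBBR; options L={ 0 1 2 } R={ 3 } = 5/2
step 5: add Red to get BBBRR; options L={ 0 1 2 } R={ 5/2 3 } = 9/4
step 6: add Blue to get BBBRRB; options L={ 0 1 2 9/4 } R={ 5/2 3 } = 19/8
step 7: add Blue to get BBBRRBB; options L={ 0 1 2 9/4 19/8 } R={ 5/2 3 } = 39/16
step 8: add Red to get BBBRRBBR; options L={ 0 1 2 9/4 19/8 } R={ 39/16 5/2 3 } = 77/32
step 9: add Blue to get BBBRRBBRB; options L={ 0 1 2 9/4 19/8 77/32 } R={ 39/16 5/2 3 } = 155/64
step 10: add Blue to get BBBRRBBRBB; options L={ 0 1 2 9/4 19/8 77/32 155/64 } R={ 39/16 5/2 3 } = 311/128
step 11: add Red to get BBBRRBBRBBR; options L={ 0 1 2 9/4 19/8 77/32 155/64 } R={ 311/128 39/16 5/2 3 } = 621/256
step 12: add Red to get BBBRRBBRBBRR; options L={ 0 1 2 9/4 19/8 77/32 155/64 } R={ 621/256 311/128 39/16 5/2 3 } = 1241/512
step 13: add Red to get BBBRRBBRBBRRR; options L={ 0 1 2 9/4 19/8 77/32 155/64 } R={ 1241/512 621/256 311/128 39/16 5/2 3 } = 2481/1024
step 14: add Blue to get BBBRRBBRBBRRRB; options L={ 0 1 2 9/4 19/8 77/32 155/64 2481/1024 } R={ 1241/512 621/256 311/128 39/16 5/2 3 } = 4963/2048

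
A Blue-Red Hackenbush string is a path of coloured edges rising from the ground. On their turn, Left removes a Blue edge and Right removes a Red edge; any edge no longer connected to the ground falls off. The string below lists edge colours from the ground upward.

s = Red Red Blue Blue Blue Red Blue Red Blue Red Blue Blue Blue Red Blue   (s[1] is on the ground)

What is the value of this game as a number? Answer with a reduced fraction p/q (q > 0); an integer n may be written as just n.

-9541/8192

Build val(s[:k]) for k = 1..15, string s = Red Red Blue Blue Blue Red Blue Red Blue Red Blue Blue Blue Red Blue.
edge 1 of 15 (Red): { · | 0 } => -1
edge 2 of 15 (Red): { · | -1; 0 } => -2
edge 3 of 15 (Blue): { -2 | -1; 0 } => -3/2
edge 4 of 15 (Blue): { -2; -3/2 | -1; 0 } => -5/4
edge 5 of 15 (Blue): { -2; -3/2; -5/4 | -1; 0 } => -9/8
edge 6 of 15 (Red): { -2; -3/2; -5/4 | -9/8; -1; 0 } => -19/16
edge 7 of 15 (Blue): { -2; -3/2; -5/4; -19/16 | -9/8; -1; 0 } => -37/32
edge 8 of 15 (Red): { -2; -3/2; -5/4; -19/16 | -37/32; -9/8; -1; 0 } => -75/64
edge 9 of 15 (Blue): { -2; -3/2; -5/4; -19/16; -75/64 | -37/32; -9/8; -1; 0 } => -149/128
edge 10 of 15 (Red): { -2; -3/2; -5/4; -19/16; -75/64 | -149/128; -37/32; -9/8; -1; 0 } => -299/256
edge 11 of 15 (Blue): { -2; -3/2; -5/4; -19/16; -75/64; -299/256 | -149/128; -37/32; -9/8; -1; 0 } => -597/512
edge 12 of 15 (Blue): { -2; -3/2; -5/4; -19/16; -75/64; -299/256; -597/512 | -149/128; -37/32; -9/8; -1; 0 } => -1193/1024
edge 13 of 15 (Blue): { -2; -3/2; -5/4; -19/16; -75/64; -299/256; -597/512; -1193/1024 | -149/128; -37/32; -9/8; -1; 0 } => -2385/2048
edge 14 of 15 (Red): { -2; -3/2; -5/4; -19/16; -75/64; -299/256; -597/512; -1193/1024 | -2385/2048; -149/128; -37/32; -9/8; -1; 0 } => -4771/4096
edge 15 of 15 (Blue): { -2; -3/2; -5/4; -19/16; -75/64; -299/256; -597/512; -1193/1024; -4771/4096 | -2385/2048; -149/128; -37/32; -9/8; -1; 0 } => -9541/8192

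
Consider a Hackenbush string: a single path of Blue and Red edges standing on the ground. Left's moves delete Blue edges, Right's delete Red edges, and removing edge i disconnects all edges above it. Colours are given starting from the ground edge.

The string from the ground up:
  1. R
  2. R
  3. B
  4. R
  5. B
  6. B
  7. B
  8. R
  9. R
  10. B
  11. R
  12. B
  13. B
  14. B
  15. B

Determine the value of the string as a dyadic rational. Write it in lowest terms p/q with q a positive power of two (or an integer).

-12705/8192

R: Left {  }, Right { 0 } so simplest -1
RR: Left {  }, Right { -1; 0 } so simplest -2
RRB: Left { -2 }, Right { -1; 0 } so simplest -3/2
RRBR: Left { -2 }, Right { -3/2; -1; 0 } so simplest -7/4
RRBRB: Left { -2; -7/4 }, Right { -3/2; -1; 0 } so simplest -13/8
RRBRBB: Left { -2; -7/4; -13/8 }, Right { -3/2; -1; 0 } so simplest -25/16
RRBRBBB: Left { -2; -7/4; -13/8; -25/16 }, Right { -3/2; -1; 0 } so simplest -49/32
RRBRBBBR: Left { -2; -7/4; -13/8; -25/16 }, Right { -49/32; -3/2; -1; 0 } so simplest -99/64
RRBRBBBRR: Left { -2; -7/4; -13/8; -25/16 }, Right { -99/64; -49/32; -3/2; -1; 0 } so simplest -199/128
RRBRBBBRRB: Left { -2; -7/4; -13/8; -25/16; -199/128 }, Right { -99/64; -49/32; -3/2; -1; 0 } so simplest -397/256
RRBRBBBRRBR: Left { -2; -7/4; -13/8; -25/16; -199/128 }, Right { -397/256; -99/64; -49/32; -3/2; -1; 0 } so simplest -795/512
RRBRBBBRRBRB: Left { -2; -7/4; -13/8; -25/16; -199/128; -795/512 }, Right { -397/256; -99/64; -49/32; -3/2; -1; 0 } so simplest -1589/1024
RRBRBBBRRBRBB: Left { -2; -7/4; -13/8; -25/16; -199/128; -795/512; -1589/1024 }, Right { -397/256; -99/64; -49/32; -3/2; -1; 0 } so simplest -3177/2048
RRBRBBBRRBRBBB: Left { -2; -7/4; -13/8; -25/16; -199/128; -795/512; -1589/1024; -3177/2048 }, Right { -397/256; -99/64; -49/32; -3/2; -1; 0 } so simplest -6353/4096
RRBRBBBRRBRBBBB: Left { -2; -7/4; -13/8; -25/16; -199/128; -795/512; -1589/1024; -3177/2048; -6353/4096 }, Right { -397/256; -99/64; -49/32; -3/2; -1; 0 } so simplest -12705/8192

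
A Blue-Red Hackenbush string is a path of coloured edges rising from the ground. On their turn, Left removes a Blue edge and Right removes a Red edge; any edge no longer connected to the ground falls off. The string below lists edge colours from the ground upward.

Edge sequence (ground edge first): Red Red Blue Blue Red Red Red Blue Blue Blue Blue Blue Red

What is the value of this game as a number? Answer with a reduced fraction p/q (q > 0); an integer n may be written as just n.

-2947/2048

R: Left { ∅ }, Right { 0 } so simplest -1
RR: Left { ∅ }, Right { -1, 0 } so simplest -2
RRB: Left { -2 }, Right { -1, 0 } so simplest -3/2
RRBB: Left { -2, -3/2 }, Right { -1, 0 } so simplest -5/4
RRBBR: Left { -2, -3/2 }, Right { -5/4, -1, 0 } so simplest -11/8
RRBBRR: Left { -2, -3/2 }, Right { -11/8, -5/4, -1, 0 } so simplest -23/16
RRBBRRR: Left { -2, -3/2 }, Right { -23/16, -11/8, -5/4, -1, 0 } so simplest -47/32
RRBBRRRB: Left { -2, -3/2, -47/32 }, Right { -23/16, -11/8, -5/4, -1, 0 } so simplest -93/64
RRBBRRRBB: Left { -2, -3/2, -47/32, -93/64 }, Right { -23/16, -11/8, -5/4, -1, 0 } so simplest -185/128
RRBBRRRBBB: Left { -2, -3/2, -47/32, -93/64, -185/128 }, Right { -23/16, -11/8, -5/4, -1, 0 } so simplest -369/256
RRBBRRRBBBB: Left { -2, -3/2, -47/32, -93/64, -185/128, -369/256 }, Right { -23/16, -11/8, -5/4, -1, 0 } so simplest -737/512
RRBBRRRBBBBB: Left { -2, -3/2, -47/32, -93/64, -185/128, -369/256, -737/512 }, Right { -23/16, -11/8, -5/4, -1, 0 } so simplest -1473/1024
RRBBRRRBBBBBR: Left { -2, -3/2, -47/32, -93/64, -185/128, -369/256, -737/512 }, Right { -1473/1024, -23/16, -11/8, -5/4, -1, 0 } so simplest -2947/2048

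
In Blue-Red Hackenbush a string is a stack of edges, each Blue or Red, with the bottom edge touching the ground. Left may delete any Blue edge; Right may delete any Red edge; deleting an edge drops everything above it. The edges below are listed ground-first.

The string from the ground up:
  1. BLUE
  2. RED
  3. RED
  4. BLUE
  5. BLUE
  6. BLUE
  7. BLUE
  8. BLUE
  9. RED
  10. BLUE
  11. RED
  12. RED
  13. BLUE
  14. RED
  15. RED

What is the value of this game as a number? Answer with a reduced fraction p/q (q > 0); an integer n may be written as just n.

8009/16384

Build g(s[:k]) for k = 1..15, string s = BLUE RED RED BLUE BLUE BLUE BLUE BLUE RED BLUE RED RED BLUE RED RED.
1 of 15 · B · max L 0 · min R +∞ — 1
2 of 15 · BR · max L 0 · min R 1 — 1/2
3 of 15 · BRR · max L 0 · min R 1/2 — 1/4
4 of 15 · BRRB · max L 1/4 · min R 1/2 — 3/8
5 of 15 · BRRBB · max L 3/8 · min R 1/2 — 7/16
6 of 15 · BRRBBB · max L 7/16 · min R 1/2 — 15/32
7 of 15 · BRRBBBB · max L 15/32 · min R 1/2 — 31/64
8 of 15 · BRRBBBBB · max L 31/64 · min R 1/2 — 63/128
9 of 15 · BRRBBBBBR · max L 31/64 · min R 63/128 — 125/256
10 of 15 · BRRBBBBBRB · max L 125/256 · min R 63/128 — 251/512
11 of 15 · BRRBBBBBRBR · max L 125/256 · min R 251/512 — 501/1024
12 of 15 · BRRBBBBBRBRR · max L 125/256 · min R 501/1024 — 1001/2048
13 of 15 · BRRBBBBBRBRRB · max L 1001/2048 · min R 501/1024 — 2003/4096
14 of 15 · BRRBBBBBRBRRBR · max L 1001/2048 · min R 2003/4096 — 4005/8192
15 of 15 · BRRBBBBBRBRRBRR · max L 1001/2048 · min R 4005/8192 — 8009/16384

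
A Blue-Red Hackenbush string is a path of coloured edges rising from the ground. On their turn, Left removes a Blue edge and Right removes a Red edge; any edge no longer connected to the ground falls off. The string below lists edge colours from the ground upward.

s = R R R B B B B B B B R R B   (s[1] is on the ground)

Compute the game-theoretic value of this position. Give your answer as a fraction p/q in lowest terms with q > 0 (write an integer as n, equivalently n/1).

edge 1 of 13 (R): {  | 0 } — -1
edge 2 of 13 (R): {  | -1; 0 } — -2
edge 3 of 13 (R): {  | -2; -1; 0 } — -3
edge 4 of 13 (B): { -3 | -2; -1; 0 } — -5/2
edge 5 of 13 (B): { -3; -5/2 | -2; -1; 0 } — -9/4
edge 6 of 13 (B): { -3; -5/2; -9/4 | -2; -1; 0 } — -17/8
edge 7 of 13 (B): { -3; -5/2; -9/4; -17/8 | -2; -1; 0 } — -33/16
edge 8 of 13 (B): { -3; -5/2; -9/4; -17/8; -33/16 | -2; -1; 0 } — -65/32
edge 9 of 13 (B): { -3; -5/2; -9/4; -17/8; -33/16; -65/32 | -2; -1; 0 } — -129/64
edge 10 of 13 (B): { -3; -5/2; -9/4; -17/8; -33/16; -65/32; -129/64 | -2; -1; 0 } — -257/128
edge 11 of 13 (R): { -3; -5/2; -9/4; -17/8; -33/16; -65/32; -129/64 | -257/128; -2; -1; 0 } — -515/256
edge 12 of 13 (R): { -3; -5/2; -9/4; -17/8; -33/16; -65/32; -129/64 | -515/256; -257/128; -2; -1; 0 } — -1031/512
edge 13 of 13 (B): { -3; -5/2; -9/4; -17/8; -33/16; -65/32; -129/64; -1031/512 | -515/256; -257/128; -2; -1; 0 } — -2061/1024

-2061/1024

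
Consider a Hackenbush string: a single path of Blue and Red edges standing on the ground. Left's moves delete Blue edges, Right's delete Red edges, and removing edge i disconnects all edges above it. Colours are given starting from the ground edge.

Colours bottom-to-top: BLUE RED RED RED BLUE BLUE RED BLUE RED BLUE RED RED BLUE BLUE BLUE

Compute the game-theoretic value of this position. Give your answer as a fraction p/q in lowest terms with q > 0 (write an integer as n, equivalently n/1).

Recurse on prefixes of the 15-edge string BLUE RED RED RED BLUE BLUE RED BLUE RED BLUE RED RED BLUE BLUE BLUE:
edge 1 of 15 (BLUE): { 0 |  } = 1
edge 2 of 15 (RED): { 0 | 1 } = 1/2
edge 3 of 15 (RED): { 0 | 1/2,1 } = 1/4
edge 4 of 15 (RED): { 0 | 1/4,1/2,1 } = 1/8
edge 5 of 15 (BLUE): { 0,1/8 | 1/4,1/2,1 } = 3/16
edge 6 of 15 (BLUE): { 0,1/8,3/16 | 1/4,1/2,1 } = 7/32
edge 7 of 15 (RED): { 0,1/8,3/16 | 7/32,1/4,1/2,1 } = 13/64
edge 8 of 15 (BLUE): { 0,1/8,3/16,13/64 | 7/32,1/4,1/2,1 } = 27/128
edge 9 of 15 (RED): { 0,1/8,3/16,13/64 | 27/128,7/32,1/4,1/2,1 } = 53/256
edge 10 of 15 (BLUE): { 0,1/8,3/16,13/64,53/256 | 27/128,7/32,1/4,1/2,1 } = 107/512
edge 11 of 15 (RED): { 0,1/8,3/16,13/64,53/256 | 107/512,27/128,7/32,1/4,1/2,1 } = 213/1024
edge 12 of 15 (RED): { 0,1/8,3/16,13/64,53/256 | 213/1024,107/512,27/128,7/32,1/4,1/2,1 } = 425/2048
edge 13 of 15 (BLUE): { 0,1/8,3/16,13/64,53/256,425/2048 | 213/1024,107/512,27/128,7/32,1/4,1/2,1 } = 851/4096
edge 14 of 15 (BLUE): { 0,1/8,3/16,13/64,53/256,425/2048,851/4096 | 213/1024,107/512,27/128,7/32,1/4,1/2,1 } = 1703/8192
edge 15 of 15 (BLUE): { 0,1/8,3/16,13/64,53/256,425/2048,851/4096,1703/8192 | 213/1024,107/512,27/128,7/32,1/4,1/2,1 } = 3407/16384

3407/16384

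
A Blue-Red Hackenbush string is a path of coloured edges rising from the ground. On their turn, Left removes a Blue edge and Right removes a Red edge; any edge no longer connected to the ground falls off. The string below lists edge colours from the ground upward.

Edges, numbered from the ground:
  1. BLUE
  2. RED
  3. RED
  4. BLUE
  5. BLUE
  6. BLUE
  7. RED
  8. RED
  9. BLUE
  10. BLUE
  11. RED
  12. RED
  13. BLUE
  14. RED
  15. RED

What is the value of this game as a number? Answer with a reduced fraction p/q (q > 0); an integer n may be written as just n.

7369/16384

Recurse on prefixes of the 15-edge string BLUE RED RED BLUE BLUE BLUE RED RED BLUE BLUE RED RED BLUE RED RED:
v(B) = { 0 | ∅ } — 1
v(BR) = { 0 | 1 } — 1/2
v(BRR) = { 0 | 1/2 1 } — 1/4
v(BRRB) = { 0 1/4 | 1/2 1 } — 3/8
v(BRRBB) = { 0 1/4 3/8 | 1/2 1 } — 7/16
v(BRRBBB) = { 0 1/4 3/8 7/16 | 1/2 1 } — 15/32
v(BRRBBBR) = { 0 1/4 3/8 7/16 | 15/32 1/2 1 } — 29/64
v(BRRBBBRR) = { 0 1/4 3/8 7/16 | 29/64 15/32 1/2 1 } — 57/128
v(BRRBBBRRB) = { 0 1/4 3/8 7/16 57/128 | 29/64 15/32 1/2 1 } — 115/256
v(BRRBBBRRBB) = { 0 1/4 3/8 7/16 57/128 115/256 | 29/64 15/32 1/2 1 } — 231/512
v(BRRBBBRRBBR) = { 0 1/4 3/8 7/16 57/128 115/256 | 231/512 29/64 15/32 1/2 1 } — 461/1024
v(BRRBBBRRBBRR) = { 0 1/4 3/8 7/16 57/128 115/256 | 461/1024 231/512 29/64 15/32 1/2 1 } — 921/2048
v(BRRBBBRRBBRRB) = { 0 1/4 3/8 7/16 57/128 115/256 921/2048 | 461/1024 231/512 29/64 15/32 1/2 1 } — 1843/4096
v(BRRBBBRRBBRRBR) = { 0 1/4 3/8 7/16 57/128 115/256 921/2048 | 1843/4096 461/1024 231/512 29/64 15/32 1/2 1 } — 3685/8192
v(BRRBBBRRBBRRBRR) = { 0 1/4 3/8 7/16 57/128 115/256 921/2048 | 3685/8192 1843/4096 461/1024 231/512 29/64 15/32 1/2 1 } — 7369/16384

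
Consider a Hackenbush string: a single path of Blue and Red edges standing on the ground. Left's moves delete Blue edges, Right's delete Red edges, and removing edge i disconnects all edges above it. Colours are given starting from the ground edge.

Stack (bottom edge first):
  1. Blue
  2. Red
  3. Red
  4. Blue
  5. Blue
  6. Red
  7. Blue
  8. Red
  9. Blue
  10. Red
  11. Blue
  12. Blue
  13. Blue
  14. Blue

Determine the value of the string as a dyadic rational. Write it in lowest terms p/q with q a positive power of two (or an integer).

Recurse on prefixes of the 14-edge string Blue Red Red Blue Blue Red Blue Red Blue Red Blue Blue Blue Blue:
edge 1 of 14 (Blue): { 0 |  } — 1
edge 2 of 14 (Red): { 0 | 1 } — 1/2
edge 3 of 14 (Red): { 0 | 1/2, 1 } — 1/4
edge 4 of 14 (Blue): { 0, 1/4 | 1/2, 1 } — 3/8
edge 5 of 14 (Blue): { 0, 1/4, 3/8 | 1/2, 1 } — 7/16
edge 6 of 14 (Red): { 0, 1/4, 3/8 | 7/16, 1/2, 1 } — 13/32
edge 7 of 14 (Blue): { 0, 1/4, 3/8, 13/32 | 7/16, 1/2, 1 } — 27/64
edge 8 of 14 (Red): { 0, 1/4, 3/8, 13/32 | 27/64, 7/16, 1/2, 1 } — 53/128
edge 9 of 14 (Blue): { 0, 1/4, 3/8, 13/32, 53/128 | 27/64, 7/16, 1/2, 1 } — 107/256
edge 10 of 14 (Red): { 0, 1/4, 3/8, 13/32, 53/128 | 107/256, 27/64, 7/16, 1/2, 1 } — 213/512
edge 11 of 14 (Blue): { 0, 1/4, 3/8, 13/32, 53/128, 213/512 | 107/256, 27/64, 7/16, 1/2, 1 } — 427/1024
edge 12 of 14 (Blue): { 0, 1/4, 3/8, 13/32, 53/128, 213/512, 427/1024 | 107/256, 27/64, 7/16, 1/2, 1 } — 855/2048
edge 13 of 14 (Blue): { 0, 1/4, 3/8, 13/32, 53/128, 213/512, 427/1024, 855/2048 | 107/256, 27/64, 7/16, 1/2, 1 } — 1711/4096
edge 14 of 14 (Blue): { 0, 1/4, 3/8, 13/32, 53/128, 213/512, 427/1024, 855/2048, 1711/4096 | 107/256, 27/64, 7/16, 1/2, 1 } — 3423/8192

3423/8192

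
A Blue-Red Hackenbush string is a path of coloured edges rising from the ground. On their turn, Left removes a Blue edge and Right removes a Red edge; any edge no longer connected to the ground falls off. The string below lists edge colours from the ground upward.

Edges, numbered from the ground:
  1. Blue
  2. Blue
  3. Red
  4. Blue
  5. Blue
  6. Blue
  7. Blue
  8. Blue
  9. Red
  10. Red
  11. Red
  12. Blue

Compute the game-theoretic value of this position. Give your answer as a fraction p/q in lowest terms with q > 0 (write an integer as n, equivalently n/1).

Recurse on prefixes of the 12-edge string Blue Blue Red Blue Blue Blue Blue Blue Red Red Red Blue:
B: Left { 0 }, Right { — } so simplest 1
BB: Left { 0, 1 }, Right { — } so simplest 2
BBR: Left { 0, 1 }, Right { 2 } so simplest 3/2
BBRB: Left { 0, 1, 3/2 }, Right { 2 } so simplest 7/4
BBRBB: Left { 0, 1, 3/2, 7/4 }, Right { 2 } so simplest 15/8
BBRBBB: Left { 0, 1, 3/2, 7/4, 15/8 }, Right { 2 } so simplest 31/16
BBRBBBB: Left { 0, 1, 3/2, 7/4, 15/8, 31/16 }, Right { 2 } so simplest 63/32
BBRBBBBB: Left { 0, 1, 3/2, 7/4, 15/8, 31/16, 63/32 }, Right { 2 } so simplest 127/64
BBRBBBBBR: Left { 0, 1, 3/2, 7/4, 15/8, 31/16, 63/32 }, Right { 127/64, 2 } so simplest 253/128
BBRBBBBBRR: Left { 0, 1, 3/2, 7/4, 15/8, 31/16, 63/32 }, Right { 253/128, 127/64, 2 } so simplest 505/256
BBRBBBBBRRR: Left { 0, 1, 3/2, 7/4, 15/8, 31/16, 63/32 }, Right { 505/256, 253/128, 127/64, 2 } so simplest 1009/512
BBRBBBBBRRRB: Left { 0, 1, 3/2, 7/4, 15/8, 31/16, 63/32, 1009/512 }, Right { 505/256, 253/128, 127/64, 2 } so simplest 2019/1024

2019/1024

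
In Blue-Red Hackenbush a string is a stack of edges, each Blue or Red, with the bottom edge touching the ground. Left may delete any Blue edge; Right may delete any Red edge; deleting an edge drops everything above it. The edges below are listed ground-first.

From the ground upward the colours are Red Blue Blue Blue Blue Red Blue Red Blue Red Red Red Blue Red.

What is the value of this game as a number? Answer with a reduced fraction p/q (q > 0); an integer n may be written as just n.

-699/8192

Build g(s[:k]) for k = 1..14, string s = Red Blue Blue Blue Blue Red Blue Red Blue Red Red Red Blue Red.
g(R) = { · | 0 } so -1
g(RB) = { -1 | 0 } so -1/2
g(RBB) = { -1,-1/2 | 0 } so -1/4
g(RBBB) = { -1,-1/2,-1/4 | 0 } so -1/8
g(RBBBB) = { -1,-1/2,-1/4,-1/8 | 0 } so -1/16
g(RBBBBR) = { -1,-1/2,-1/4,-1/8 | -1/16,0 } so -3/32
g(RBBBBRB) = { -1,-1/2,-1/4,-1/8,-3/32 | -1/16,0 } so -5/64
g(RBBBBRBR) = { -1,-1/2,-1/4,-1/8,-3/32 | -5/64,-1/16,0 } so -11/128
g(RBBBBRBRB) = { -1,-1/2,-1/4,-1/8,-3/32,-11/128 | -5/64,-1/16,0 } so -21/256
g(RBBBBRBRBR) = { -1,-1/2,-1/4,-1/8,-3/32,-11/128 | -21/256,-5/64,-1/16,0 } so -43/512
g(RBBBBRBRBRR) = { -1,-1/2,-1/4,-1/8,-3/32,-11/128 | -43/512,-21/256,-5/64,-1/16,0 } so -87/1024
g(RBBBBRBRBRRR) = { -1,-1/2,-1/4,-1/8,-3/32,-11/128 | -87/1024,-43/512,-21/256,-5/64,-1/16,0 } so -175/2048
g(RBBBBRBRBRRRB) = { -1,-1/2,-1/4,-1/8,-3/32,-11/128,-175/2048 | -87/1024,-43/512,-21/256,-5/64,-1/16,0 } so -349/4096
g(RBBBBRBRBRRRBR) = { -1,-1/2,-1/4,-1/8,-3/32,-11/128,-175/2048 | -349/4096,-87/1024,-43/512,-21/256,-5/64,-1/16,0 } so -699/8192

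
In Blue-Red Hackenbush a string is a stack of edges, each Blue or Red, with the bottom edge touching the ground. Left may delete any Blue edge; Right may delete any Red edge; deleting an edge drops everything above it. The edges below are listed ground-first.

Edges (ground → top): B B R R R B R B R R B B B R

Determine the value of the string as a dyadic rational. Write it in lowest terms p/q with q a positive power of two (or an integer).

4765/4096

Prefix values for B B R R R B R B R R B B B R via {L|R} + simplicity:
B: Left { 0 }, Right { ∅ } gives simplest 1
BB: Left { 0; 1 }, Right { ∅ } gives simplest 2
BBR: Left { 0; 1 }, Right { 2 } gives simplest 3/2
BBRR: Left { 0; 1 }, Right { 3/2; 2 } gives simplest 5/4
BBRRR: Left { 0; 1 }, Right { 5/4; 3/2; 2 } gives simplest 9/8
BBRRRB: Left { 0; 1; 9/8 }, Right { 5/4; 3/2; 2 } gives simplest 19/16
BBRRRBR: Left { 0; 1; 9/8 }, Right { 19/16; 5/4; 3/2; 2 } gives simplest 37/32
BBRRRBRB: Left { 0; 1; 9/8; 37/32 }, Right { 19/16; 5/4; 3/2; 2 } gives simplest 75/64
BBRRRBRBR: Left { 0; 1; 9/8; 37/32 }, Right { 75/64; 19/16; 5/4; 3/2; 2 } gives simplest 149/128
BBRRRBRBRR: Left { 0; 1; 9/8; 37/32 }, Right { 149/128; 75/64; 19/16; 5/4; 3/2; 2 } gives simplest 297/256
BBRRRBRBRRB: Left { 0; 1; 9/8; 37/32; 297/256 }, Right { 149/128; 75/64; 19/16; 5/4; 3/2; 2 } gives simplest 595/512
BBRRRBRBRRBB: Left { 0; 1; 9/8; 37/32; 297/256; 595/512 }, Right { 149/128; 75/64; 19/16; 5/4; 3/2; 2 } gives simplest 1191/1024
BBRRRBRBRRBBB: Left { 0; 1; 9/8; 37/32; 297/256; 595/512; 1191/1024 }, Right { 149/128; 75/64; 19/16; 5/4; 3/2; 2 } gives simplest 2383/2048
BBRRRBRBRRBBBR: Left { 0; 1; 9/8; 37/32; 297/256; 595/512; 1191/1024 }, Right { 2383/2048; 149/128; 75/64; 19/16; 5/4; 3/2; 2 } gives simplest 4765/4096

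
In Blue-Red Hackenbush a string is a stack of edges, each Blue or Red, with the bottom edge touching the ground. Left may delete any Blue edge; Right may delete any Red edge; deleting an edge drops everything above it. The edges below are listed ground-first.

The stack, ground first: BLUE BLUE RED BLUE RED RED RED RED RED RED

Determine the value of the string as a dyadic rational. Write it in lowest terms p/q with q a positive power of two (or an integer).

385/256

step 1: add BLUE to get B; options L={ 0 } R={ none } so 1
step 2: add BLUE to get BB; options L={ 0; 1 } R={ none } so 2
step 3: add RED to get BBR; options L={ 0; 1 } R={ 2 } so 3/2
step 4: add BLUE to get BBRB; options L={ 0; 1; 3/2 } R={ 2 } so 7/4
step 5: add RED to get BBRBR; options L={ 0; 1; 3/2 } R={ 7/4; 2 } so 13/8
step 6: add RED to get BBRBRR; options L={ 0; 1; 3/2 } R={ 13/8; 7/4; 2 } so 25/16
step 7: add RED to get BBRBRRR; options L={ 0; 1; 3/2 } R={ 25/16; 13/8; 7/4; 2 } so 49/32
step 8: add RED to get BBRBRRRR; options L={ 0; 1; 3/2 } R={ 49/32; 25/16; 13/8; 7/4; 2 } so 97/64
step 9: add RED to get BBRBRRRRR; options L={ 0; 1; 3/2 } R={ 97/64; 49/32; 25/16; 13/8; 7/4; 2 } so 193/128
step 10: add RED to get BBRBRRRRRR; options L={ 0; 1; 3/2 } R={ 193/128; 97/64; 49/32; 25/16; 13/8; 7/4; 2 } so 385/256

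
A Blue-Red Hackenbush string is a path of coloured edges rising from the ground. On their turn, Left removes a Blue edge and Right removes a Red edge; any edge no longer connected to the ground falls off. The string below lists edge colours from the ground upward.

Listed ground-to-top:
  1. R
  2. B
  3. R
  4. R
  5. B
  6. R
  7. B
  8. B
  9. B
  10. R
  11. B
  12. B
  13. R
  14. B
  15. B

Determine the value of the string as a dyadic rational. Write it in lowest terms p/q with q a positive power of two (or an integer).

val(R) = {  | 0 } = -1
val(RB) = { -1 | 0 } = -1/2
val(RBR) = { -1 | -1/2; 0 } = -3/4
val(RBRR) = { -1 | -3/4; -1/2; 0 } = -7/8
val(RBRRB) = { -1; -7/8 | -3/4; -1/2; 0 } = -13/16
val(RBRRBR) = { -1; -7/8 | -13/16; -3/4; -1/2; 0 } = -27/32
val(RBRRBRB) = { -1; -7/8; -27/32 | -13/16; -3/4; -1/2; 0 } = -53/64
val(RBRRBRBB) = { -1; -7/8; -27/32; -53/64 | -13/16; -3/4; -1/2; 0 } = -105/128
val(RBRRBRBBB) = { -1; -7/8; -27/32; -53/64; -105/128 | -13/16; -3/4; -1/2; 0 } = -209/256
val(RBRRBRBBBR) = { -1; -7/8; -27/32; -53/64; -105/128 | -209/256; -13/16; -3/4; -1/2; 0 } = -419/512
val(RBRRBRBBBRB) = { -1; -7/8; -27/32; -53/64; -105/128; -419/512 | -209/256; -13/16; -3/4; -1/2; 0 } = -837/1024
val(RBRRBRBBBRBB) = { -1; -7/8; -27/32; -53/64; -105/128; -419/512; -837/1024 | -209/256; -13/16; -3/4; -1/2; 0 } = -1673/2048
val(RBRRBRBBBRBBR) = { -1; -7/8; -27/32; -53/64; -105/128; -419/512; -837/1024 | -1673/2048; -209/256; -13/16; -3/4; -1/2; 0 } = -3347/4096
val(RBRRBRBBBRBBRB) = { -1; -7/8; -27/32; -53/64; -105/128; -419/512; -837/1024; -3347/4096 | -1673/2048; -209/256; -13/16; -3/4; -1/2; 0 } = -6693/8192
val(RBRRBRBBBRBBRBB) = { -1; -7/8; -27/32; -53/64; -105/128; -419/512; -837/1024; -3347/4096; -6693/8192 | -1673/2048; -209/256; -13/16; -3/4; -1/2; 0 } = -13385/16384

-13385/16384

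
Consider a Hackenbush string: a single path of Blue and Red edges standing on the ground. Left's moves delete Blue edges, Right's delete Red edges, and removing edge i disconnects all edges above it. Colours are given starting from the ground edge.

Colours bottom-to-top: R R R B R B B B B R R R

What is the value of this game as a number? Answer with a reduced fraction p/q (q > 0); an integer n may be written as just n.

-1295/512

1 of 12 · R · max L −∞ · min R 0 so -1
2 of 12 · RR · max L −∞ · min R -1 so -2
3 of 12 · RRR · max L −∞ · min R -2 so -3
4 of 12 · RRRB · max L -3 · min R -2 so -5/2
5 of 12 · RRRBR · max L -3 · min R -5/2 so -11/4
6 of 12 · RRRBRB · max L -11/4 · min R -5/2 so -21/8
7 of 12 · RRRBRBB · max L -21/8 · min R -5/2 so -41/16
8 of 12 · RRRBRBBB · max L -41/16 · min R -5/2 so -81/32
9 of 12 · RRRBRBBBB · max L -81/32 · min R -5/2 so -161/64
10 of 12 · RRRBRBBBBR · max L -81/32 · min R -161/64 so -323/128
11 of 12 · RRRBRBBBBRR · max L -81/32 · min R -323/128 so -647/256
12 of 12 · RRRBRBBBBRRR · max L -81/32 · min R -647/256 so -1295/512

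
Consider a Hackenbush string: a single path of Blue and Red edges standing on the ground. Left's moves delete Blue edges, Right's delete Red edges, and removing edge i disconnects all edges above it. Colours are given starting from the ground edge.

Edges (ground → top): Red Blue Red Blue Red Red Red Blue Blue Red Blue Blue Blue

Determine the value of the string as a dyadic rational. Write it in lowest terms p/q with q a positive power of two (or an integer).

-2961/4096

Recurse on prefixes of the 13-edge string Red Blue Red Blue Red Red Red Blue Blue Red Blue Blue Blue:
step 1: add Red to get R; options L={  } R={ 0 } ⇒ -1
step 2: add Blue to get RB; options L={ -1 } R={ 0 } ⇒ -1/2
step 3: add Red to get RBR; options L={ -1 } R={ -1/2 0 } ⇒ -3/4
step 4: add Blue to get RBRB; options L={ -1 -3/4 } R={ -1/2 0 } ⇒ -5/8
step 5: add Red to get RBRBR; options L={ -1 -3/4 } R={ -5/8 -1/2 0 } ⇒ -11/16
step 6: add Red to get RBRBRR; options L={ -1 -3/4 } R={ -11/16 -5/8 -1/2 0 } ⇒ -23/32
step 7: add Red to get RBRBRRR; options L={ -1 -3/4 } R={ -23/32 -11/16 -5/8 -1/2 0 } ⇒ -47/64
step 8: add Blue to get RBRBRRRB; options L={ -1 -3/4 -47/64 } R={ -23/32 -11/16 -5/8 -1/2 0 } ⇒ -93/128
step 9: add Blue to get RBRBRRRBB; options L={ -1 -3/4 -47/64 -93/128 } R={ -23/32 -11/16 -5/8 -1/2 0 } ⇒ -185/256
step 10: add Red to get RBRBRRRBBR; options L={ -1 -3/4 -47/64 -93/128 } R={ -185/256 -23/32 -11/16 -5/8 -1/2 0 } ⇒ -371/512
step 11: add Blue to get RBRBRRRBBRB; options L={ -1 -3/4 -47/64 -93/128 -371/512 } R={ -185/256 -23/32 -11/16 -5/8 -1/2 0 } ⇒ -741/1024
step 12: add Blue to get RBRBRRRBBRBB; options L={ -1 -3/4 -47/64 -93/128 -371/512 -741/1024 } R={ -185/256 -23/32 -11/16 -5/8 -1/2 0 } ⇒ -1481/2048
step 13: add Blue to get RBRBRRRBBRBBB; options L={ -1 -3/4 -47/64 -93/128 -371/512 -741/1024 -1481/2048 } R={ -185/256 -23/32 -11/16 -5/8 -1/2 0 } ⇒ -2961/4096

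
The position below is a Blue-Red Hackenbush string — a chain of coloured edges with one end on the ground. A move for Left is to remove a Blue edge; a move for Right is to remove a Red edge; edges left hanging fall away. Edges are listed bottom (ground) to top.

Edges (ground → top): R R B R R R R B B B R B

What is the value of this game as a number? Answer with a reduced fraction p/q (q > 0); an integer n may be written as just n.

-1989/1024

1 of 12 · R · max L −∞ · min R 0 → -1
2 of 12 · RR · max L −∞ · min R -1 → -2
3 of 12 · RRB · max L -2 · min R -1 → -3/2
4 of 12 · RRBR · max L -2 · min R -3/2 → -7/4
5 of 12 · RRBRR · max L -2 · min R -7/4 → -15/8
6 of 12 · RRBRRR · max L -2 · min R -15/8 → -31/16
7 of 12 · RRBRRRR · max L -2 · min R -31/16 → -63/32
8 of 12 · RRBRRRRB · max L -63/32 · min R -31/16 → -125/64
9 of 12 · RRBRRRRBB · max L -125/64 · min R -31/16 → -249/128
10 of 12 · RRBRRRRBBB · max L -249/128 · min R -31/16 → -497/256
11 of 12 · RRBRRRRBBBR · max L -249/128 · min R -497/256 → -995/512
12 of 12 · RRBRRRRBBBRB · max L -995/512 · min R -497/256 → -1989/1024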